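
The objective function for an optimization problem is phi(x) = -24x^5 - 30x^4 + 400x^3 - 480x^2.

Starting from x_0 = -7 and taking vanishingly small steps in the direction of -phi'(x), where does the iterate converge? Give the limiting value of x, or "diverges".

phi'(x) = -120x(x - 2)(x - 1)(x + 4), so phi'(-7) = -181440.
Gradient descent moves in the -phi' direction, i.e. x is increasing.
The nearest critical point in that direction is x = -4, where phi'' = 14400 > 0 (a local minimum). The iterate converges there.

-4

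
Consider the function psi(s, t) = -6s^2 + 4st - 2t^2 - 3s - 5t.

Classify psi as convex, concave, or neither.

psi is quadratic, so its Hessian is the constant matrix H = [[-12, 4], [4, -4]].
det(H) = 32, tr(H) = -16.
det(H) > 0 and tr(H) < 0, so H is negative definite everywhere: concave.

concave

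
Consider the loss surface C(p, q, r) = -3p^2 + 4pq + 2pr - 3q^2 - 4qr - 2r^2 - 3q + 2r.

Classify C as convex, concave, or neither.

concave

C is quadratic, so its Hessian is the constant matrix H = [[-6, 4, 2], [4, -6, -4], [2, -4, -4]].
Leading principal minors: -6, 20, -24.
Signs alternate −, +, − ⇒ H ≺ 0 ⇒ concave.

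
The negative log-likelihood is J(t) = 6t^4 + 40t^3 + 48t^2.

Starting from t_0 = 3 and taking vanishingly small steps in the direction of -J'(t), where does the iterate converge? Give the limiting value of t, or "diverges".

0

J'(t) = 24t(t + 1)(t + 4), so J'(3) = 2016.
Gradient descent moves in the -J' direction, i.e. t is decreasing.
The nearest critical point in that direction is t = 0, where J'' = 96 > 0 (a local minimum). The iterate converges there.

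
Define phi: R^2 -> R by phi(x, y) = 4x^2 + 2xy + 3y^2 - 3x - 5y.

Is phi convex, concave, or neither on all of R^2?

convex

phi is quadratic, so its Hessian is the constant matrix H = [[8, 2], [2, 6]].
det(H) = 44, tr(H) = 14.
det(H) > 0 and tr(H) > 0, so H is positive definite everywhere: convex.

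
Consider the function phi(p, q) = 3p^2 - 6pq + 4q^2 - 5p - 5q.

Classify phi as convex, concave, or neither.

phi is quadratic, so its Hessian is the constant matrix H = [[6, -6], [-6, 8]].
det(H) = 12, tr(H) = 14.
det(H) > 0 and tr(H) > 0, so H is positive definite everywhere: convex.

convex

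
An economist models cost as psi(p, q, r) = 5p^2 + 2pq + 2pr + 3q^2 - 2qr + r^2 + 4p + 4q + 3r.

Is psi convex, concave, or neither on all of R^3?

convex

psi is quadratic, so its Hessian is the constant matrix H = [[10, 2, 2], [2, 6, -2], [2, -2, 2]].
Leading principal minors: 10, 56, 32.
All positive ⇒ H ≻ 0 ⇒ convex.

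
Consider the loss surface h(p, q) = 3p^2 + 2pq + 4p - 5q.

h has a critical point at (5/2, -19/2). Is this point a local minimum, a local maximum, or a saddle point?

saddle point

The Hessian of h is constant: H = [[6, 2], [2, 0]].
det(H) = 6·0 − 2² = -4.
Since det(H) < 0, H is indefinite and the critical point is a saddle point.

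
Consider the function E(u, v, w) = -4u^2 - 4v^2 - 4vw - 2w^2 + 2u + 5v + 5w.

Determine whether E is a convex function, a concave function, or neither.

E is quadratic, so its Hessian is the constant matrix H = [[-8, 0, 0], [0, -8, -4], [0, -4, -4]].
Leading principal minors: -8, 64, -128.
Signs alternate −, +, − ⇒ H ≺ 0 ⇒ concave.

concave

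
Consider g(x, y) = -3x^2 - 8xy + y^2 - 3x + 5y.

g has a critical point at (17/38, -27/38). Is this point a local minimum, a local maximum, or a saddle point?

The Hessian of g is constant: H = [[-6, -8], [-8, 2]].
det(H) = (-6)·2 − (-8)² = -76.
Since det(H) < 0, H is indefinite and the critical point is a saddle point.

saddle point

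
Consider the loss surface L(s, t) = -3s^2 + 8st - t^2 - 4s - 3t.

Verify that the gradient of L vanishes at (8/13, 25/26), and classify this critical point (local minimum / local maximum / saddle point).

saddle point

∇L = (-6s + 8t - 4, 8s - 2t - 3); substituting (8/13, 25/26) gives ∇L = (0, 0), so (8/13, 25/26) is indeed a critical point.
The Hessian of L is constant: H = [[-6, 8], [8, -2]].
det(H) = (-6)·(-2) − 8² = -52.
Since det(H) < 0, H is indefinite and the critical point is a saddle point.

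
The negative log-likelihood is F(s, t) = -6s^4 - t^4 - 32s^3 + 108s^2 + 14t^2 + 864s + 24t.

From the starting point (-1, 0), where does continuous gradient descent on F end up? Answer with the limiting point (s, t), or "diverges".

F is separable, so gradient descent decouples: s follows -∂F/∂s, t follows -∂F/∂t.
∂F/∂s = -24(s - 3)(s + 3)(s + 4); at s=-1 this is 576, so s decreases.
∂F/∂t = -4(t - 3)(t + 1)(t + 2); at t=0 this is 24, so t decreases.
s converges to its nearest critical value -3 (a local min of the s-part); t converges to -1. The iterate converges to (-3, -1).

(-3, -1)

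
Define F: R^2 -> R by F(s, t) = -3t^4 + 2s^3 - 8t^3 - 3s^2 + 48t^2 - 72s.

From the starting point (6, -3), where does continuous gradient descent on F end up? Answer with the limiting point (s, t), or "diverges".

(4, 0)

F is separable, so gradient descent decouples: s follows -∂F/∂s, t follows -∂F/∂t.
∂F/∂s = 6(s - 4)(s + 3); at s=6 this is 108, so s decreases.
∂F/∂t = -12t(t - 2)(t + 4); at t=-3 this is -180, so t increases.
s converges to its nearest critical value 4 (a local min of the s-part); t converges to 0. The iterate converges to (4, 0).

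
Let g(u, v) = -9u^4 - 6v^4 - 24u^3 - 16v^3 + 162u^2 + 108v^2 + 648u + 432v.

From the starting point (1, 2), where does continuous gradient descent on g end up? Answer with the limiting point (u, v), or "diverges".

(-2, -2)

g is separable, so gradient descent decouples: u follows -∂g/∂u, v follows -∂g/∂v.
∂g/∂u = -36(u - 3)(u + 2)(u + 3); at u=1 this is 864, so u decreases.
∂g/∂v = -24(v - 3)(v + 2)(v + 3); at v=2 this is 480, so v decreases.
u converges to its nearest critical value -2 (a local min of the u-part); v converges to -2. The iterate converges to (-2, -2).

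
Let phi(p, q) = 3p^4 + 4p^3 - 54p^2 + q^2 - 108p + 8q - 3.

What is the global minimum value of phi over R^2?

-478

phi(p,q) separates as A(p) + B(q) − 3, so its minimum is min A + min B − 3.
A'(p) = 12(p - 3)(p + 1)(p + 3) vanishes at p ∈ {-3, -1, 3}; B'(q) = 2q + 8 vanishes at q ∈ {-4}.
Local minima of A (where A''>0): A(-3)=-27, A(3)=-459. Local minima of B: B(-4)=-16.
So the global minimum of phi is A(3) + B(-4) − 3 = -459 − 16 − 3 = -478, attained at (3, -4).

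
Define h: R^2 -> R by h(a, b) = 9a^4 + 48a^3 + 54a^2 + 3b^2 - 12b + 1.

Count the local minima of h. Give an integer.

2

h separates as a function of a plus a function of b, so ∇h=0 decouples.
∂h/∂a = 36a(a + 1)(a + 3) = 0 at a ∈ {-3, -1, 0}; ∂h/∂b = 6(b - 2) = 0 at b ∈ {2}.
The Hessian is diagonal: diag(h_aa, h_bb). Second derivatives: h_aa(-3)=216, h_aa(-1)=-72, h_aa(0)=108; h_bb(2)=6.
Local minima occur where both diagonal entries positive: (-3, 2), (0, 2). Count: 2.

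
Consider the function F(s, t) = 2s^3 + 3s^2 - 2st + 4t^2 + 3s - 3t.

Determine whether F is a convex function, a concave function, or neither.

The term 2s^3 is cubic, so the Hessian is not constant.
∂²F/∂s² = 12s + 6, which takes both signs as s varies (negative for sufficiently negative s). A diagonal entry of the Hessian changing sign means the Hessian is neither positive- nor negative-semidefinite on all of R^2.

neither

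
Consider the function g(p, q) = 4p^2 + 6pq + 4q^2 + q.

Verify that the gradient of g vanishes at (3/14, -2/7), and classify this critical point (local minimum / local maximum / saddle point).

∇g = (8p + 6q, 6p + 8q + 1); substituting (3/14, -2/7) gives ∇g = (0, 0), so (3/14, -2/7) is indeed a critical point.
The Hessian of g is constant: H = [[8, 6], [6, 8]].
det(H) = 8·8 − 6² = 28.
det(H) > 0 and tr(H) = 16 > 0, so H is positive definite and the point is a local minimum.

local minimum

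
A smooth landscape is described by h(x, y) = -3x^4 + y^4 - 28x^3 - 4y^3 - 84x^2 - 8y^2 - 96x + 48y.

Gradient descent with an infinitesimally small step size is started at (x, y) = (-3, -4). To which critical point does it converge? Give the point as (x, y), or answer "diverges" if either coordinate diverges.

(-2, -2)

h is separable, so gradient descent decouples: x follows -∂h/∂x, y follows -∂h/∂y.
∂h/∂x = -12(x + 1)(x + 2)(x + 4); at x=-3 this is -24, so x increases.
∂h/∂y = 4(y - 3)(y - 2)(y + 2); at y=-4 this is -336, so y increases.
x converges to its nearest critical value -2 (a local min of the x-part); y converges to -2. The iterate converges to (-2, -2).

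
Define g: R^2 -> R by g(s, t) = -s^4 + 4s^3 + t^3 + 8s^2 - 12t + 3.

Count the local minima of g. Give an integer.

g separates as a function of s plus a function of t, so ∇g=0 decouples.
∂g/∂s = -4s(s - 4)(s + 1) = 0 at s ∈ {-1, 0, 4}; ∂g/∂t = 3(t - 2)(t + 2) = 0 at t ∈ {-2, 2}.
The Hessian is diagonal: diag(g_ss, g_tt). Second derivatives: g_ss(-1)=-20, g_ss(0)=16, g_ss(4)=-80; g_tt(-2)=-12, g_tt(2)=12.
Local minima occur where both diagonal entries positive: (0, 2). Count: 1.

1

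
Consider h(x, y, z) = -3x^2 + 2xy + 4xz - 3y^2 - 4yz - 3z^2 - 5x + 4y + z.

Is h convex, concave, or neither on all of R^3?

concave

h is quadratic, so its Hessian is the constant matrix H = [[-6, 2, 4], [2, -6, -4], [4, -4, -6]].
Leading principal minors: -6, 32, -64.
Signs alternate −, +, − ⇒ H ≺ 0 ⇒ concave.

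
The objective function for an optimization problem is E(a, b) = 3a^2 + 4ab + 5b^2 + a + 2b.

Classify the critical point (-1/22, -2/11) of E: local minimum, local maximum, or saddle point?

The Hessian of E is constant: H = [[6, 4], [4, 10]].
det(H) = 6·10 − 4² = 44.
det(H) > 0 and tr(H) = 16 > 0, so H is positive definite and the point is a local minimum.

local minimum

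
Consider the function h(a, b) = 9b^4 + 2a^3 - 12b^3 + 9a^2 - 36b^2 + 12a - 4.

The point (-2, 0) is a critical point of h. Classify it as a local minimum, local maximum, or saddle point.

The mixed partial ∂²h/∂a∂b is 0, so the Hessian at any point is diag(h_aa, h_bb) = diag(6(2a + 3), 36(3b^2 - 2b - 2)).
At (-2, 0): H = diag(-6, -72).
Both eigenvalues are negative, so H is negative definite: a local maximum.

local maximum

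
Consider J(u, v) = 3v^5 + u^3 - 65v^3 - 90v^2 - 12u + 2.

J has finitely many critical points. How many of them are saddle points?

4

J separates as a function of u plus a function of v, so ∇J=0 decouples.
∂J/∂u = 3(u - 2)(u + 2) = 0 at u ∈ {-2, 2}; ∂J/∂v = 15v(v - 4)(v + 1)(v + 3) = 0 at v ∈ {-3, -1, 0, 4}.
The Hessian is diagonal: diag(J_uu, J_vv). Second derivatives: J_uu(-2)=-12, J_uu(2)=12; J_vv(-3)=-630, J_vv(-1)=150, J_vv(0)=-180, J_vv(4)=2100.
Saddle points occur where the two diagonal entries have opposite signs: (-2, -1), (-2, 4), (2, -3), (2, 0). Count: 4.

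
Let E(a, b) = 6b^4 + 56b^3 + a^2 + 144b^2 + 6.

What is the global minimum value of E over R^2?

6

E(a,b) separates as P(a) + Q(b) + 6, so its minimum is min P + min Q + 6.
P'(a) = 2a vanishes at a ∈ {0}; Q'(b) = 24b(b + 3)(b + 4) vanishes at b ∈ {-4, -3, 0}.
Local minima of P (where P''>0): P(0)=0. Local minima of Q: Q(-4)=256, Q(0)=0.
So the global minimum of E is P(0) + Q(0) + 6 = 0 + 0 + 6 = 6, attained at (0, 0).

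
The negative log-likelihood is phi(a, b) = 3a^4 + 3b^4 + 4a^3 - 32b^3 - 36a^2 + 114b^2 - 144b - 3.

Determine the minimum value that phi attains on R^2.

phi(a,b) separates as P(a) + Q(b) − 3, so its minimum is min P + min Q − 3.
P'(a) = 12a(a - 2)(a + 3) vanishes at a ∈ {-3, 0, 2}; Q'(b) = 12(b - 4)(b - 3)(b - 1) vanishes at b ∈ {1, 3, 4}.
Local minima of P (where P''>0): P(-3)=-189, P(2)=-64. Local minima of Q: Q(1)=-59, Q(4)=-32.
So the global minimum of phi is P(-3) + Q(1) − 3 = -189 − 59 − 3 = -251, attained at (-3, 1).

-251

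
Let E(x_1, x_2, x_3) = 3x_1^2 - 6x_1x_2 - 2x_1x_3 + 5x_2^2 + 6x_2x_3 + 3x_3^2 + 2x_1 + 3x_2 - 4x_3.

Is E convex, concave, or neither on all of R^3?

convex

E is quadratic, so its Hessian is the constant matrix H = [[6, -6, -2], [-6, 10, 6], [-2, 6, 6]].
Leading principal minors: 6, 24, 32.
All positive ⇒ H ≻ 0 ⇒ convex.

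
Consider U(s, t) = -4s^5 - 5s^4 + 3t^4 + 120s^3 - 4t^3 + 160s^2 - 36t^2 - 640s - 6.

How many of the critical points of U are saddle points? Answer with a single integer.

U separates as a function of s plus a function of t, so ∇U=0 decouples.
∂U/∂s = -20(s - 4)(s - 1)(s + 2)(s + 4) = 0 at s ∈ {-4, -2, 1, 4}; ∂U/∂t = 12t(t - 3)(t + 2) = 0 at t ∈ {-2, 0, 3}.
The Hessian is diagonal: diag(U_ss, U_tt). Second derivatives: U_ss(-4)=1600, U_ss(-2)=-720, U_ss(1)=900, U_ss(4)=-2880; U_tt(-2)=120, U_tt(0)=-72, U_tt(3)=180.
Saddle points occur where the two diagonal entries have opposite signs: (-4, 0), (-2, -2), (-2, 3), (1, 0), (4, -2), (4, 3). Count: 6.

6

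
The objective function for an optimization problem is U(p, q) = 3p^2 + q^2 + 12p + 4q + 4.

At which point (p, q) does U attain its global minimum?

(-2, -2)

U(p,q) separates as A(p) + B(q) + 4, so its minimum is min A + min B + 4.
A'(p) = 6p + 12 vanishes at p ∈ {-2}; B'(q) = 2q + 4 vanishes at q ∈ {-2}.
Local minima of A (where A''>0): A(-2)=-12. Local minima of B: B(-2)=-4.
So the global minimum of U is A(-2) + B(-2) + 4 = -12 − 4 + 4 = -12, attained at (-2, -2).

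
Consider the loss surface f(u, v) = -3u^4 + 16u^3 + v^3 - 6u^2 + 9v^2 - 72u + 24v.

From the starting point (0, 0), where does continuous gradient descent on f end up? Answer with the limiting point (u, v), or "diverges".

(2, -2)

f is separable, so gradient descent decouples: u follows -∂f/∂u, v follows -∂f/∂v.
∂f/∂u = -12(u - 3)(u - 2)(u + 1); at u=0 this is -72, so u increases.
∂f/∂v = 3(v + 2)(v + 4); at v=0 this is 24, so v decreases.
u converges to its nearest critical value 2 (a local min of the u-part); v converges to -2. The iterate converges to (2, -2).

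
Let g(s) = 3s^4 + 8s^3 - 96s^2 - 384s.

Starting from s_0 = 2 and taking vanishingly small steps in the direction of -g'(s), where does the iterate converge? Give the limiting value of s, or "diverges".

g'(s) = 12(s - 4)(s + 2)(s + 4), so g'(2) = -576.
Gradient descent moves in the -g' direction, i.e. s is increasing.
The nearest critical point in that direction is s = 4, where g'' = 576 > 0 (a local minimum). The iterate converges there.

4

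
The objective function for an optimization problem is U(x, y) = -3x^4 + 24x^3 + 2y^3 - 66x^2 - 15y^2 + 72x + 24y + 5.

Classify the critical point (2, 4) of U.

The mixed partial ∂²U/∂x∂y is 0, so the Hessian at any point is diag(U_xx, U_yy) = diag(12(-3x^2 + 12x - 11), 6(2y - 5)).
At (2, 4): H = diag(12, 18).
Both eigenvalues are positive, so H is positive definite: a local minimum.

local minimum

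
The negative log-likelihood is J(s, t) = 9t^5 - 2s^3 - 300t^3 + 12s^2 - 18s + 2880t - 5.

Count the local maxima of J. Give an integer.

2

J separates as a function of s plus a function of t, so ∇J=0 decouples.
∂J/∂s = -6(s - 3)(s - 1) = 0 at s ∈ {1, 3}; ∂J/∂t = 45(t - 4)(t - 2)(t + 2)(t + 4) = 0 at t ∈ {-4, -2, 2, 4}.
The Hessian is diagonal: diag(J_ss, J_tt). Second derivatives: J_ss(1)=12, J_ss(3)=-12; J_tt(-4)=-4320, J_tt(-2)=2160, J_tt(2)=-2160, J_tt(4)=4320.
Local maxima occur where both diagonal entries negative: (3, -4), (3, 2). Count: 2.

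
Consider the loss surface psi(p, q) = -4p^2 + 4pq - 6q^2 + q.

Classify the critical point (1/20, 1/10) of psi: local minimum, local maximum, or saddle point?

The Hessian of psi is constant: H = [[-8, 4], [4, -12]].
det(H) = (-8)·(-12) − 4² = 80.
det(H) > 0 and tr(H) = -20 < 0, so H is negative definite and the point is a local maximum.

local maximum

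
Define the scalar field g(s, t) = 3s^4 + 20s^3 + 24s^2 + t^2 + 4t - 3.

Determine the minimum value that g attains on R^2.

-135

g(s,t) separates as P(s) + Q(t) − 3, so its minimum is min P + min Q − 3.
P'(s) = 12s(s + 1)(s + 4) vanishes at s ∈ {-4, -1, 0}; Q'(t) = 2(t + 2) vanishes at t ∈ {-2}.
Local minima of P (where P''>0): P(-4)=-128, P(0)=0. Local minima of Q: Q(-2)=-4.
So the global minimum of g is P(-4) + Q(-2) − 3 = -128 − 4 − 3 = -135, attained at (-4, -2).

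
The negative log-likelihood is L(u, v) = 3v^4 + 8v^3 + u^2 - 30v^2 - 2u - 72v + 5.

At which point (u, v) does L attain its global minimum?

(1, 2)

L(u,v) separates as P(u) + Q(v) + 5, so its minimum is min P + min Q + 5.
P'(u) = 2u - 2 vanishes at u ∈ {1}; Q'(v) = 12(v - 2)(v + 1)(v + 3) vanishes at v ∈ {-3, -1, 2}.
Local minima of P (where P''>0): P(1)=-1. Local minima of Q: Q(-3)=-27, Q(2)=-152.
So the global minimum of L is P(1) + Q(2) + 5 = -1 − 152 + 5 = -148, attained at (1, 2).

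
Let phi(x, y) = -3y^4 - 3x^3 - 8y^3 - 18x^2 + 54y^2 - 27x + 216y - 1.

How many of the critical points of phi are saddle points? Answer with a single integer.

3

phi separates as a function of x plus a function of y, so ∇phi=0 decouples.
∂phi/∂x = -9(x + 1)(x + 3) = 0 at x ∈ {-3, -1}; ∂phi/∂y = -12(y - 3)(y + 2)(y + 3) = 0 at y ∈ {-3, -2, 3}.
The Hessian is diagonal: diag(phi_xx, phi_yy). Second derivatives: phi_xx(-3)=18, phi_xx(-1)=-18; phi_yy(-3)=-72, phi_yy(-2)=60, phi_yy(3)=-360.
Saddle points occur where the two diagonal entries have opposite signs: (-3, -3), (-3, 3), (-1, -2). Count: 3.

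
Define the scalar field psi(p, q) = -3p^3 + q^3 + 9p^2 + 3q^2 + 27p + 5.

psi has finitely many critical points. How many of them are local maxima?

1

psi separates as a function of p plus a function of q, so ∇psi=0 decouples.
∂psi/∂p = -9(p - 3)(p + 1) = 0 at p ∈ {-1, 3}; ∂psi/∂q = 3q(q + 2) = 0 at q ∈ {-2, 0}.
The Hessian is diagonal: diag(psi_pp, psi_qq). Second derivatives: psi_pp(-1)=36, psi_pp(3)=-36; psi_qq(-2)=-6, psi_qq(0)=6.
Local maxima occur where both diagonal entries negative: (3, -2). Count: 1.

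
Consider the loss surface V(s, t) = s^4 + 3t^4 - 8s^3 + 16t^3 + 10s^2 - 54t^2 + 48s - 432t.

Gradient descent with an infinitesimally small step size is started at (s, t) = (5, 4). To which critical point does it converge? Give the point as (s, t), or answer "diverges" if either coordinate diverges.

(4, 3)

V is separable, so gradient descent decouples: s follows -∂V/∂s, t follows -∂V/∂t.
∂V/∂s = 4(s - 4)(s - 3)(s + 1); at s=5 this is 48, so s decreases.
∂V/∂t = 12(t - 3)(t + 3)(t + 4); at t=4 this is 672, so t decreases.
s converges to its nearest critical value 4 (a local min of the s-part); t converges to 3. The iterate converges to (4, 3).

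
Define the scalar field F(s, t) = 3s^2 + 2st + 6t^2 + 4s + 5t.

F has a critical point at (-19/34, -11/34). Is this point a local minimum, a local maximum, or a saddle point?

local minimum

The Hessian of F is constant: H = [[6, 2], [2, 12]].
det(H) = 6·12 − 2² = 68.
det(H) > 0 and tr(H) = 18 > 0, so H is positive definite and the point is a local minimum.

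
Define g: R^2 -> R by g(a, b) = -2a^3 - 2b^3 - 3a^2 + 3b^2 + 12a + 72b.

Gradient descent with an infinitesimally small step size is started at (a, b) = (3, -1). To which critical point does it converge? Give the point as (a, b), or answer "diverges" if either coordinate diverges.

g is separable, so gradient descent decouples: a follows -∂g/∂a, b follows -∂g/∂b.
∂g/∂a = -6(a - 1)(a + 2); at a=3 this is -60, so a increases.
∂g/∂b = -6(b - 4)(b + 3); at b=-1 this is 60, so b decreases.
The a-coordinate has no critical point in that direction and runs off to infinity.

diverges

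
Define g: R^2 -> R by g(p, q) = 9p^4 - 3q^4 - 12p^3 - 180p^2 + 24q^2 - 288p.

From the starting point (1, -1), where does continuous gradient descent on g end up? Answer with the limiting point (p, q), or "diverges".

(4, 0)

g is separable, so gradient descent decouples: p follows -∂g/∂p, q follows -∂g/∂q.
∂g/∂p = 36(p - 4)(p + 1)(p + 2); at p=1 this is -648, so p increases.
∂g/∂q = -12q(q - 2)(q + 2); at q=-1 this is -36, so q increases.
p converges to its nearest critical value 4 (a local min of the p-part); q converges to 0. The iterate converges to (4, 0).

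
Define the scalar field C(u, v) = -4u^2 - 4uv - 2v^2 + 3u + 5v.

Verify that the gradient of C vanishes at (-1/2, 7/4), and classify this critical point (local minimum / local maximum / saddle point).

∇C = (-8u - 4v + 3, -4u - 4v + 5); substituting (-1/2, 7/4) gives ∇C = (0, 0), so (-1/2, 7/4) is indeed a critical point.
The Hessian of C is constant: H = [[-8, -4], [-4, -4]].
det(H) = (-8)·(-4) − (-4)² = 16.
det(H) > 0 and tr(H) = -12 < 0, so H is negative definite and the point is a local maximum.

local maximum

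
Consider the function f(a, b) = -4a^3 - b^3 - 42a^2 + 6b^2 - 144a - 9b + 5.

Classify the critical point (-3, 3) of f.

local maximum

The mixed partial ∂²f/∂a∂b is 0, so the Hessian at any point is diag(f_aa, f_bb) = diag(-12(2a + 7), 6(-b + 2)).
At (-3, 3): H = diag(-12, -6).
Both eigenvalues are negative, so H is negative definite: a local maximum.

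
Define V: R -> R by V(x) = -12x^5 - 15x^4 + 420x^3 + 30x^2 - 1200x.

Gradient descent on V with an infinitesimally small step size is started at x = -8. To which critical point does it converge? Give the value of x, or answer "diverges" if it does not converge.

-5

V'(x) = -60(x - 4)(x - 1)(x + 1)(x + 5), so V'(-8) = -136080.
Gradient descent moves in the -V' direction, i.e. x is increasing.
The nearest critical point in that direction is x = -5, where V'' = 12960 > 0 (a local minimum). The iterate converges there.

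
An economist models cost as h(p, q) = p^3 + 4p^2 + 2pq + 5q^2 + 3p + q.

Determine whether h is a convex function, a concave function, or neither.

The term p^3 is cubic, so the Hessian is not constant.
∂²h/∂p² = 6p + 8, which takes both signs as p varies (negative for sufficiently negative p). A diagonal entry of the Hessian changing sign means the Hessian is neither positive- nor negative-semidefinite on all of R^2.

neither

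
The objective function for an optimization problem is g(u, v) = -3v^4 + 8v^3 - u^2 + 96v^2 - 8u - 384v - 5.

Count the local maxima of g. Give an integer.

2

g separates as a function of u plus a function of v, so ∇g=0 decouples.
∂g/∂u = -2(u + 4) = 0 at u ∈ {-4}; ∂g/∂v = -12(v - 4)(v - 2)(v + 4) = 0 at v ∈ {-4, 2, 4}.
The Hessian is diagonal: diag(g_uu, g_vv). Second derivatives: g_uu(-4)=-2; g_vv(-4)=-576, g_vv(2)=144, g_vv(4)=-192.
Local maxima occur where both diagonal entries negative: (-4, -4), (-4, 4). Count: 2.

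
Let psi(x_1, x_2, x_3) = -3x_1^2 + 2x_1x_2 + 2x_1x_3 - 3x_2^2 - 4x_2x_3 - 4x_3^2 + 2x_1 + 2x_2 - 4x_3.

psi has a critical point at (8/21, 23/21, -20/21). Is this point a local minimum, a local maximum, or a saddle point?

The Hessian is constant: H = [[-6, 2, 2], [2, -6, -4], [2, -4, -8]].
Leading principal minors: Δ₁ = -6, Δ₂ = 32, Δ₃ = -168.
The minors alternate sign starting negative (−, +, −), so H is negative definite: a local maximum.

local maximum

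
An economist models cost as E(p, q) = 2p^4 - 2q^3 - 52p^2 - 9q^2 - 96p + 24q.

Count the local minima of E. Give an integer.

E separates as a function of p plus a function of q, so ∇E=0 decouples.
∂E/∂p = 8(p - 4)(p + 1)(p + 3) = 0 at p ∈ {-3, -1, 4}; ∂E/∂q = -6(q - 1)(q + 4) = 0 at q ∈ {-4, 1}.
The Hessian is diagonal: diag(E_pp, E_qq). Second derivatives: E_pp(-3)=112, E_pp(-1)=-80, E_pp(4)=280; E_qq(-4)=30, E_qq(1)=-30.
Local minima occur where both diagonal entries positive: (-3, -4), (4, -4). Count: 2.

2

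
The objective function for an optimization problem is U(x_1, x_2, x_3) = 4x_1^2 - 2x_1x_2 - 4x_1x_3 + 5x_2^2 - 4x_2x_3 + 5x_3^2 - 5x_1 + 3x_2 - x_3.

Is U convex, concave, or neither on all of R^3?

convex

U is quadratic, so its Hessian is the constant matrix H = [[8, -2, -4], [-2, 10, -4], [-4, -4, 10]].
Leading principal minors: 8, 76, 408.
All positive ⇒ H ≻ 0 ⇒ convex.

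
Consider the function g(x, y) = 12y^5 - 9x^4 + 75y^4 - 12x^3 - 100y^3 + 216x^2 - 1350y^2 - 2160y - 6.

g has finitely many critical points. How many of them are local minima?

g separates as a function of x plus a function of y, so ∇g=0 decouples.
∂g/∂x = -36x(x - 3)(x + 4) = 0 at x ∈ {-4, 0, 3}; ∂g/∂y = 60(y - 3)(y + 1)(y + 3)(y + 4) = 0 at y ∈ {-4, -3, -1, 3}.
The Hessian is diagonal: diag(g_xx, g_yy). Second derivatives: g_xx(-4)=-1008, g_xx(0)=432, g_xx(3)=-756; g_yy(-4)=-1260, g_yy(-3)=720, g_yy(-1)=-1440, g_yy(3)=10080.
Local minima occur where both diagonal entries positive: (0, -3), (0, 3). Count: 2.

2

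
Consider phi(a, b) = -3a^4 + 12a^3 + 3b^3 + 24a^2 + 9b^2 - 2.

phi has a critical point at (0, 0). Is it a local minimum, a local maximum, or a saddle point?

The mixed partial ∂²phi/∂a∂b is 0, so the Hessian at any point is diag(phi_aa, phi_bb) = diag(12(-3a^2 + 6a + 4), 18(b + 1)).
At (0, 0): H = diag(48, 18).
Both eigenvalues are positive, so H is positive definite: a local minimum.

local minimum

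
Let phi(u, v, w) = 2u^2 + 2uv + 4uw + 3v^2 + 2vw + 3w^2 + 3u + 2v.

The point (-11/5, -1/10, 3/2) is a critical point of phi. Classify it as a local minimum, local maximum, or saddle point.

The Hessian is constant: H = [[4, 2, 4], [2, 6, 2], [4, 2, 6]].
Leading principal minors: Δ₁ = 4, Δ₂ = 20, Δ₃ = 40.
All leading minors are positive, so H is positive definite: a local minimum.

local minimum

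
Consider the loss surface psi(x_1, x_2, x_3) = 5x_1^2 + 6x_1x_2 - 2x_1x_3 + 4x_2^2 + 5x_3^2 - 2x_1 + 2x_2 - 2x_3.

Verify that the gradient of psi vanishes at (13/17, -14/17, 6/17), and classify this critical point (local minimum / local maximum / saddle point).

∇psi = (10x_1 + 6x_2 - 2x_3 - 2, 6x_1 + 8x_2 + 2, -2x_1 + 10x_3 - 2); substituting (13/17, -14/17, 6/17) gives ∇psi = (0, 0, 0), so (13/17, -14/17, 6/17) is indeed a critical point.
The Hessian is constant: H = [[10, 6, -2], [6, 8, 0], [-2, 0, 10]].
Leading principal minors: Δ₁ = 10, Δ₂ = 44, Δ₃ = 408.
All leading minors are positive, so H is positive definite: a local minimum.

local minimum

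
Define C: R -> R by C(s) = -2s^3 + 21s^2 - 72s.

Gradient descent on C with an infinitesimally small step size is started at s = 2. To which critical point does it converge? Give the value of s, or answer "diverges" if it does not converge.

3

C'(s) = -6(s - 4)(s - 3), so C'(2) = -12.
Gradient descent moves in the -C' direction, i.e. s is increasing.
The nearest critical point in that direction is s = 3, where C'' = 6 > 0 (a local minimum). The iterate converges there.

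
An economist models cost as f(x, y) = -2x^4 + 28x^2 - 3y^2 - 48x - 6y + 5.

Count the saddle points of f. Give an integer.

f separates as a function of x plus a function of y, so ∇f=0 decouples.
∂f/∂x = -8(x - 2)(x - 1)(x + 3) = 0 at x ∈ {-3, 1, 2}; ∂f/∂y = -6(y + 1) = 0 at y ∈ {-1}.
The Hessian is diagonal: diag(f_xx, f_yy). Second derivatives: f_xx(-3)=-160, f_xx(1)=32, f_xx(2)=-40; f_yy(-1)=-6.
Saddle points occur where the two diagonal entries have opposite signs: (1, -1). Count: 1.

1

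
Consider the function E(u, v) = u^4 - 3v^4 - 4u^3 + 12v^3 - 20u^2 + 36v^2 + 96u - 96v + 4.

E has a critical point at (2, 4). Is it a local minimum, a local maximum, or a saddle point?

The mixed partial ∂²E/∂u∂v is 0, so the Hessian at any point is diag(E_uu, E_vv) = diag(4(3u^2 - 6u - 10), 36(-v^2 + 2v + 2)).
At (2, 4): H = diag(-40, -216).
Both eigenvalues are negative, so H is negative definite: a local maximum.

local maximum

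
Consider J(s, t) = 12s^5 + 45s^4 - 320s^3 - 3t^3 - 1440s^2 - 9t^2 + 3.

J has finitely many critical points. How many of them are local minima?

2

J separates as a function of s plus a function of t, so ∇J=0 decouples.
∂J/∂s = 60s(s - 4)(s + 3)(s + 4) = 0 at s ∈ {-4, -3, 0, 4}; ∂J/∂t = -9t(t + 2) = 0 at t ∈ {-2, 0}.
The Hessian is diagonal: diag(J_ss, J_tt). Second derivatives: J_ss(-4)=-1920, J_ss(-3)=1260, J_ss(0)=-2880, J_ss(4)=13440; J_tt(-2)=18, J_tt(0)=-18.
Local minima occur where both diagonal entries positive: (-3, -2), (4, -2). Count: 2.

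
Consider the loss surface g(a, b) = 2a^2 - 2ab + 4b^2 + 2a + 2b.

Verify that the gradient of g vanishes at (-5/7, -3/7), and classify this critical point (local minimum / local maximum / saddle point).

∇g = (4a - 2b + 2, -2a + 8b + 2); substituting (-5/7, -3/7) gives ∇g = (0, 0), so (-5/7, -3/7) is indeed a critical point.
The Hessian of g is constant: H = [[4, -2], [-2, 8]].
det(H) = 4·8 − (-2)² = 28.
det(H) > 0 and tr(H) = 12 > 0, so H is positive definite and the point is a local minimum.

local minimum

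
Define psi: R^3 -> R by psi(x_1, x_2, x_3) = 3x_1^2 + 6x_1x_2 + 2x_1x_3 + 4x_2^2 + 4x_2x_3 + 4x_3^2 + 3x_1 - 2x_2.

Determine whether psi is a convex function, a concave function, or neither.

psi is quadratic, so its Hessian is the constant matrix H = [[6, 6, 2], [6, 8, 4], [2, 4, 8]].
Leading principal minors: 6, 12, 64.
All positive ⇒ H ≻ 0 ⇒ convex.

convex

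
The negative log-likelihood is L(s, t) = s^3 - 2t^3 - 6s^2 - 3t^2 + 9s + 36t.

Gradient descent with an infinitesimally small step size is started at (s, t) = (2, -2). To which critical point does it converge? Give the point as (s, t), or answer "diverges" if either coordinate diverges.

(3, -3)

L is separable, so gradient descent decouples: s follows -∂L/∂s, t follows -∂L/∂t.
∂L/∂s = 3(s - 3)(s - 1); at s=2 this is -3, so s increases.
∂L/∂t = -6(t - 2)(t + 3); at t=-2 this is 24, so t decreases.
s converges to its nearest critical value 3 (a local min of the s-part); t converges to -3. The iterate converges to (3, -3).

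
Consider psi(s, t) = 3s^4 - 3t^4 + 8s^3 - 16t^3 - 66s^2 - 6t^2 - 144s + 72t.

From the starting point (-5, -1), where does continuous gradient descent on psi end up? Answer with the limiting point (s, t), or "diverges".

(-4, -2)

psi is separable, so gradient descent decouples: s follows -∂psi/∂s, t follows -∂psi/∂t.
∂psi/∂s = 12(s - 3)(s + 1)(s + 4); at s=-5 this is -384, so s increases.
∂psi/∂t = -12(t - 1)(t + 2)(t + 3); at t=-1 this is 48, so t decreases.
s converges to its nearest critical value -4 (a local min of the s-part); t converges to -2. The iterate converges to (-4, -2).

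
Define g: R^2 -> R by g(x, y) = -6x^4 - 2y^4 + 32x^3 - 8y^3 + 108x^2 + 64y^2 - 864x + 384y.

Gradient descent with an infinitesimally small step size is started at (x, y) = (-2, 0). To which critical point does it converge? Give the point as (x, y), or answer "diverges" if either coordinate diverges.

g is separable, so gradient descent decouples: x follows -∂g/∂x, y follows -∂g/∂y.
∂g/∂x = -24(x - 4)(x - 3)(x + 3); at x=-2 this is -720, so x increases.
∂g/∂y = -8(y - 4)(y + 3)(y + 4); at y=0 this is 384, so y decreases.
x converges to its nearest critical value 3 (a local min of the x-part); y converges to -3. The iterate converges to (3, -3).

(3, -3)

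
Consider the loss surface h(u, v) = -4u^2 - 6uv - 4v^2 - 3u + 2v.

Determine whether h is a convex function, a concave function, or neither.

concave

h is quadratic, so its Hessian is the constant matrix H = [[-8, -6], [-6, -8]].
det(H) = 28, tr(H) = -16.
det(H) > 0 and tr(H) < 0, so H is negative definite everywhere: concave.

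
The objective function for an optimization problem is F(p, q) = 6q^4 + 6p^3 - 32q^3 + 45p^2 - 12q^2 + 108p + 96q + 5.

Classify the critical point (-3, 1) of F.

local maximum

The mixed partial ∂²F/∂p∂q is 0, so the Hessian at any point is diag(F_pp, F_qq) = diag(18(2p + 5), 24(3q^2 - 8q - 1)).
At (-3, 1): H = diag(-18, -144).
Both eigenvalues are negative, so H is negative definite: a local maximum.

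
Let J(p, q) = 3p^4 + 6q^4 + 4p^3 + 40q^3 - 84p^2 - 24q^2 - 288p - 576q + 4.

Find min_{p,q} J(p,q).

J(p,q) separates as A(p) + B(q) + 4, so its minimum is min A + min B + 4.
A'(p) = 12(p - 4)(p + 2)(p + 3) vanishes at p ∈ {-3, -2, 4}; B'(q) = 24(q - 2)(q + 3)(q + 4) vanishes at q ∈ {-4, -3, 2}.
Local minima of A (where A''>0): A(-3)=243, A(4)=-1472. Local minima of B: B(-4)=896, B(2)=-832.
So the global minimum of J is A(4) + B(2) + 4 = -1472 − 832 + 4 = -2300, attained at (4, 2).

-2300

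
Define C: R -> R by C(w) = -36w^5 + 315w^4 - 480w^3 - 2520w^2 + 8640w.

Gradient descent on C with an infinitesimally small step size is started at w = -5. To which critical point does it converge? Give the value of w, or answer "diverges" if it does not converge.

C'(w) = -180(w - 4)(w - 3)(w - 2)(w + 2), so C'(-5) = -272160.
Gradient descent moves in the -C' direction, i.e. w is increasing.
The nearest critical point in that direction is w = -2, where C'' = 21600 > 0 (a local minimum). The iterate converges there.

-2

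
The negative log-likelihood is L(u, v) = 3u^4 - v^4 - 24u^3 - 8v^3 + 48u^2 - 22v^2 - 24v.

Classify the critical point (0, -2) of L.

local minimum

The mixed partial ∂²L/∂u∂v is 0, so the Hessian at any point is diag(L_uu, L_vv) = diag(12(3u^2 - 12u + 8), -4(3v^2 + 12v + 11)).
At (0, -2): H = diag(96, 4).
Both eigenvalues are positive, so H is positive definite: a local minimum.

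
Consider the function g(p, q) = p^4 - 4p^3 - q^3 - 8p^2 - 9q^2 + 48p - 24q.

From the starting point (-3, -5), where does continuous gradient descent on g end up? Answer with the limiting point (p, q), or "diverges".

(-2, -4)

g is separable, so gradient descent decouples: p follows -∂g/∂p, q follows -∂g/∂q.
∂g/∂p = 4(p - 3)(p - 2)(p + 2); at p=-3 this is -120, so p increases.
∂g/∂q = -3(q + 2)(q + 4); at q=-5 this is -9, so q increases.
p converges to its nearest critical value -2 (a local min of the p-part); q converges to -4. The iterate converges to (-2, -4).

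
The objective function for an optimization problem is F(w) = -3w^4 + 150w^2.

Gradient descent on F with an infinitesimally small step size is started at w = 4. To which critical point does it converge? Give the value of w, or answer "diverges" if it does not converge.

F'(w) = -12w(w - 5)(w + 5), so F'(4) = 432.
Gradient descent moves in the -F' direction, i.e. w is decreasing.
The nearest critical point in that direction is w = 0, where F'' = 300 > 0 (a local minimum). The iterate converges there.

0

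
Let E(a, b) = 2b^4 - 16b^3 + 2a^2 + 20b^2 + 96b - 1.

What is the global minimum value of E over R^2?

-59

E(a,b) separates as P(a) + Q(b) − 1, so its minimum is min P + min Q − 1.
P'(a) = 4a vanishes at a ∈ {0}; Q'(b) = 8(b - 4)(b - 3)(b + 1) vanishes at b ∈ {-1, 3, 4}.
Local minima of P (where P''>0): P(0)=0. Local minima of Q: Q(-1)=-58, Q(4)=192.
So the global minimum of E is P(0) + Q(-1) − 1 = 0 − 58 − 1 = -59, attained at (0, -1).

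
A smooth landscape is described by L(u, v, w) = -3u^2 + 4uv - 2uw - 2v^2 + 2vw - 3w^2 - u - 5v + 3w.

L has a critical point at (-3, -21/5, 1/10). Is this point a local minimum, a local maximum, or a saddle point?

The Hessian is constant: H = [[-6, 4, -2], [4, -4, 2], [-2, 2, -6]].
Leading principal minors: Δ₁ = -6, Δ₂ = 8, Δ₃ = -40.
The minors alternate sign starting negative (−, +, −), so H is negative definite: a local maximum.

local maximum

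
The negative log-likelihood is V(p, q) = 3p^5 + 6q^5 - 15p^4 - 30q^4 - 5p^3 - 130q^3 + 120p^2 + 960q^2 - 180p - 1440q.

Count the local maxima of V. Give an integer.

4

V separates as a function of p plus a function of q, so ∇V=0 decouples.
∂V/∂p = 15(p - 3)(p - 2)(p - 1)(p + 2) = 0 at p ∈ {-2, 1, 2, 3}; ∂V/∂q = 30(q - 4)(q - 3)(q - 1)(q + 4) = 0 at q ∈ {-4, 1, 3, 4}.
The Hessian is diagonal: diag(V_pp, V_qq). Second derivatives: V_pp(-2)=-900, V_pp(1)=90, V_pp(2)=-60, V_pp(3)=150; V_qq(-4)=-8400, V_qq(1)=900, V_qq(3)=-420, V_qq(4)=720.
Local maxima occur where both diagonal entries negative: (-2, -4), (-2, 3), (2, -4), (2, 3). Count: 4.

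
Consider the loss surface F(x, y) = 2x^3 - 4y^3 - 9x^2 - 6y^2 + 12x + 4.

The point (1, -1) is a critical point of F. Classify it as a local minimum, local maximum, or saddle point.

The mixed partial ∂²F/∂x∂y is 0, so the Hessian at any point is diag(F_xx, F_yy) = diag(6(2x - 3), -12(2y + 1)).
At (1, -1): H = diag(-6, 12).
The eigenvalues have opposite signs, so H is indefinite: a saddle point.

saddle point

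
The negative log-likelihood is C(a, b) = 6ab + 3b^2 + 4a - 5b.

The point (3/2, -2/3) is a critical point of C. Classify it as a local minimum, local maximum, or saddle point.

The Hessian of C is constant: H = [[0, 6], [6, 6]].
det(H) = 0·6 − 6² = -36.
Since det(H) < 0, H is indefinite and the critical point is a saddle point.

saddle point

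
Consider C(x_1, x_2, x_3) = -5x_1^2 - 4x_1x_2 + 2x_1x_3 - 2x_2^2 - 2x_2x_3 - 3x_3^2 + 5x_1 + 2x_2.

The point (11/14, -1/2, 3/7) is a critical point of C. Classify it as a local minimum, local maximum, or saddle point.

local maximum

The Hessian is constant: H = [[-10, -4, 2], [-4, -4, -2], [2, -2, -6]].
Leading principal minors: Δ₁ = -10, Δ₂ = 24, Δ₃ = -56.
The minors alternate sign starting negative (−, +, −), so H is negative definite: a local maximum.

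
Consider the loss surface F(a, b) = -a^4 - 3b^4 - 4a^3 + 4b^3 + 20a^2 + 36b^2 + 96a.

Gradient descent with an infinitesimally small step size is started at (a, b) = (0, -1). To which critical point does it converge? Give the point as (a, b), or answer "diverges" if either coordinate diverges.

F is separable, so gradient descent decouples: a follows -∂F/∂a, b follows -∂F/∂b.
∂F/∂a = -4(a - 3)(a + 2)(a + 4); at a=0 this is 96, so a decreases.
∂F/∂b = -12b(b - 3)(b + 2); at b=-1 this is -48, so b increases.
a converges to its nearest critical value -2 (a local min of the a-part); b converges to 0. The iterate converges to (-2, 0).

(-2, 0)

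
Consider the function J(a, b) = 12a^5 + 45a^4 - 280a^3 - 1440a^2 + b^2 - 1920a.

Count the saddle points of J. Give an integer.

J separates as a function of a plus a function of b, so ∇J=0 decouples.
∂J/∂a = 60(a - 4)(a + 1)(a + 2)(a + 4) = 0 at a ∈ {-4, -2, -1, 4}; ∂J/∂b = 2b = 0 at b ∈ {0}.
The Hessian is diagonal: diag(J_aa, J_bb). Second derivatives: J_aa(-4)=-2880, J_aa(-2)=720, J_aa(-1)=-900, J_aa(4)=14400; J_bb(0)=2.
Saddle points occur where the two diagonal entries have opposite signs: (-4, 0), (-1, 0). Count: 2.

2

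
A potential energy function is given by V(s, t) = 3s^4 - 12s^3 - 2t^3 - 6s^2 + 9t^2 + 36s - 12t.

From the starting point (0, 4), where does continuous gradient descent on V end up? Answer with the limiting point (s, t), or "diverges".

diverges

V is separable, so gradient descent decouples: s follows -∂V/∂s, t follows -∂V/∂t.
∂V/∂s = 12(s - 3)(s - 1)(s + 1); at s=0 this is 36, so s decreases.
∂V/∂t = -6(t - 2)(t - 1); at t=4 this is -36, so t increases.
The t-coordinate has no critical point in that direction and runs off to infinity.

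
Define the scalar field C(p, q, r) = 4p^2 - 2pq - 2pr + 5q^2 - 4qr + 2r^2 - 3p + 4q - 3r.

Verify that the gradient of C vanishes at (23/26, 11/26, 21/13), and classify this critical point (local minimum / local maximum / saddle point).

∇C = (8p - 2q - 2r - 3, -2p + 10q - 4r + 4, -2p - 4q + 4r - 3); substituting (23/26, 11/26, 21/13) gives ∇C = (0, 0, 0), so (23/26, 11/26, 21/13) is indeed a critical point.
The Hessian is constant: H = [[8, -2, -2], [-2, 10, -4], [-2, -4, 4]].
Leading principal minors: Δ₁ = 8, Δ₂ = 76, Δ₃ = 104.
All leading minors are positive, so H is positive definite: a local minimum.

local minimum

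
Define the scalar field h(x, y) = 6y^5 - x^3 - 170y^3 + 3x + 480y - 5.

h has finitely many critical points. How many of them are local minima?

h separates as a function of x plus a function of y, so ∇h=0 decouples.
∂h/∂x = -3(x - 1)(x + 1) = 0 at x ∈ {-1, 1}; ∂h/∂y = 30(y - 4)(y - 1)(y + 1)(y + 4) = 0 at y ∈ {-4, -1, 1, 4}.
The Hessian is diagonal: diag(h_xx, h_yy). Second derivatives: h_xx(-1)=6, h_xx(1)=-6; h_yy(-4)=-3600, h_yy(-1)=900, h_yy(1)=-900, h_yy(4)=3600.
Local minima occur where both diagonal entries positive: (-1, -1), (-1, 4). Count: 2.

2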